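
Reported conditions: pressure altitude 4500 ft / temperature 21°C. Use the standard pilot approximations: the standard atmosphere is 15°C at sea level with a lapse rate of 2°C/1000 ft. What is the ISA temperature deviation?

ISA temperature at 4500 ft = 15 − 2 × (4500/1000) = 6°C.
Deviation = OAT − ISA = 21 − 6 = +15°C.

ISA+15°C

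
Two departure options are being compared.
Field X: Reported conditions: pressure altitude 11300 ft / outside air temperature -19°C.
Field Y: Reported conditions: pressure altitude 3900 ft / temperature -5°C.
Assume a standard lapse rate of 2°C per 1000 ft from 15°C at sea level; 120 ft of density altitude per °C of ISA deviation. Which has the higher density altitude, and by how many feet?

Field X by 7496 ft

Field X: ISA temp = -7.6°C, deviation -11.4°C, DA = 11300 + 120 × (-11.4) = 9932 ft.
Field Y: ISA temp = 7.2°C, deviation -12.2°C, DA = 3900 + 120 × (-12.2) = 2436 ft.
Field X is higher by 9932 − 2436 = 7496 ft.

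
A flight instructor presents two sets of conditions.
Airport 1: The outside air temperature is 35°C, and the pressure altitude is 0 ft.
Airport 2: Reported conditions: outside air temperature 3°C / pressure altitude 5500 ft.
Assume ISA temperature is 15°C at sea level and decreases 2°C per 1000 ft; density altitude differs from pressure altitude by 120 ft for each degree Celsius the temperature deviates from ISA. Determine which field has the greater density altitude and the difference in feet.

Airport 2 by 2980 ft

Airport 1: ISA temp = 15°C, deviation +20°C, DA = 0 + 120 × 20 = 2400 ft.
Airport 2: ISA temp = 4°C, deviation -1°C, DA = 5500 + 120 × (-1) = 5380 ft.
Airport 2 is higher by 5380 − 2400 = 2980 ft.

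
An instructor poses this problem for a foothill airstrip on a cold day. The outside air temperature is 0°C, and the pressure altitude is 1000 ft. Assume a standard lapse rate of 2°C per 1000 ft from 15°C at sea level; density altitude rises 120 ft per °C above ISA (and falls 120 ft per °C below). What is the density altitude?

ISA temperature at 1000 ft = 15 − 2 × (1000/1000) = 13°C.
ISA deviation = 0 − 13 = -13°C.
Density altitude = 1000 + 120 × (-13) = 1000 + (-1560) = -560 ft.

-560 ft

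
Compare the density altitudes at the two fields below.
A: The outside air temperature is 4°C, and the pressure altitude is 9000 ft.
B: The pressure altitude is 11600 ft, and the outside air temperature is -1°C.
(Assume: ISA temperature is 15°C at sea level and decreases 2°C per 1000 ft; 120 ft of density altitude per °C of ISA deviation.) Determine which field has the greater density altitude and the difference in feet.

B by 2624 ft

A: ISA temp = -3°C, deviation +7°C, DA = 9000 + 120 × 7 = 9840 ft.
B: ISA temp = -8.2°C, deviation +7.2°C, DA = 11600 + 120 × 7.2 = 12464 ft.
B is higher by 12464 − 9840 = 2624 ft.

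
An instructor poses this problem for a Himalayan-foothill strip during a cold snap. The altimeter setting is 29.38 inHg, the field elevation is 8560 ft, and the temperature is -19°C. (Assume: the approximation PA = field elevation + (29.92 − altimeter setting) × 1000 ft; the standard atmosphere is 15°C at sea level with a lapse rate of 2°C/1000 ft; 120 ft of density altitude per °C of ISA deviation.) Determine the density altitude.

7204 ft

Pressure altitude = 8560 + (29.92 − 29.38) × 1000 = 8560 + (+540) = 9100 ft.
ISA temperature at 9100 ft = 15 − 2 × (9100/1000) = -3.2°C.
ISA deviation = -19 − (-3.2) = -15.8°C.
Density altitude = 9100 + 120 × (-15.8) = 7204 ft.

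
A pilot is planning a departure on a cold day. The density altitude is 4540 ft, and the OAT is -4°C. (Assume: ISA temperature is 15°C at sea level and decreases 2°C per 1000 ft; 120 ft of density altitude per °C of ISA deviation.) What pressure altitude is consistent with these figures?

5500 ft

DA = PA + 120 × (OAT − (15 − 2·PA/1000)) = PA + 120·OAT − 1800 + 0.24·PA = 1.24·PA + 120·OAT − 1800.
So 1.24·PA = 4540 − 120 × (-4) + 1800 = 6820.
PA = 6820 / 1.24 = 5500 ft.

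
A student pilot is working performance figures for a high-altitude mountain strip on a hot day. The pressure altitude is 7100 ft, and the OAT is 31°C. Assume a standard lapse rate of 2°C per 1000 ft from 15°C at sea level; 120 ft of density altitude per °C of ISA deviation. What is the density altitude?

ISA temperature at 7100 ft = 15 − 2 × (7100/1000) = 0.8°C.
ISA deviation = 31 − 0.8 = +30.2°C.
Density altitude = 7100 + 120 × (30.2) = 7100 + (+3624) = 10724 ft.

10724 ft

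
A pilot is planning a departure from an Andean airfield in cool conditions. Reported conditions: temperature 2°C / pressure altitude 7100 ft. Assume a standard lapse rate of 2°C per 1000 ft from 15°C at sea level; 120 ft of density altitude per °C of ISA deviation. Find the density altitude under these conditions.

7244 ft

ISA temperature at 7100 ft = 15 − 2 × (7100/1000) = 0.8°C.
ISA deviation = 2 − 0.8 = +1.2°C.
Density altitude = 7100 + 120 × (1.2) = 7100 + (+144) = 7244 ft.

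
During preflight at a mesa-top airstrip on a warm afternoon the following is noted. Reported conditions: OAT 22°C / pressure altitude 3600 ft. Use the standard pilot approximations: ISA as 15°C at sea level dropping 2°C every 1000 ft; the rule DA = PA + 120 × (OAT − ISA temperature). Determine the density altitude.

ISA temperature at 3600 ft = 15 − 2 × (3600/1000) = 7.8°C.
ISA deviation = 22 − 7.8 = +14.2°C.
Density altitude = 3600 + 120 × (14.2) = 3600 + (+1704) = 5304 ft.

5304 ft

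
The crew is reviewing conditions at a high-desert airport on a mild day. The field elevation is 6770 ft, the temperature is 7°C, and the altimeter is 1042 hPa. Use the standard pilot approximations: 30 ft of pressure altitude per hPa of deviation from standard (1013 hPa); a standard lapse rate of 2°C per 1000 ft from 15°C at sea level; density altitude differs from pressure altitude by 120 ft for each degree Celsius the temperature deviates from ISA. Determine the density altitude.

6356 ft

Pressure altitude = 6770 + (1013 − 1042) × 30 = 6770 + (-870) = 5900 ft.
ISA temperature at 5900 ft = 15 − 2 × (5900/1000) = 3.2°C.
ISA deviation = 7 − 3.2 = +3.8°C.
Density altitude = 5900 + 120 × (3.8) = 6356 ft.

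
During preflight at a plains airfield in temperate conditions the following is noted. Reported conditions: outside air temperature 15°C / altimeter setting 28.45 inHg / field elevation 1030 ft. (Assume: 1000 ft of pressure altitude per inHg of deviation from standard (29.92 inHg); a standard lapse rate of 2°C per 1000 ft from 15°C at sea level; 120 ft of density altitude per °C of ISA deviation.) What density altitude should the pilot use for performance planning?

3100 ft

Pressure altitude = 1030 + (29.92 − 28.45) × 1000 = 1030 + (+1470) = 2500 ft.
ISA temperature at 2500 ft = 15 − 2 × (2500/1000) = 10°C.
ISA deviation = 15 − 10 = +5°C.
Density altitude = 2500 + 120 × (5) = 3100 ft.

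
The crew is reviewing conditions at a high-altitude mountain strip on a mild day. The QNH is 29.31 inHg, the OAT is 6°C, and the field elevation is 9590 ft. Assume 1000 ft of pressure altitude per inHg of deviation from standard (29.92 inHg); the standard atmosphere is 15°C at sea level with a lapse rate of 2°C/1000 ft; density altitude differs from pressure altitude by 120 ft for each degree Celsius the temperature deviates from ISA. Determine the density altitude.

11568 ft

Pressure altitude = 9590 + (29.92 − 29.31) × 1000 = 9590 + (+610) = 10200 ft.
ISA temperature at 10200 ft = 15 − 2 × (10200/1000) = -5.4°C.
ISA deviation = 6 − (-5.4) = +11.4°C.
Density altitude = 10200 + 120 × (11.4) = 11568 ft.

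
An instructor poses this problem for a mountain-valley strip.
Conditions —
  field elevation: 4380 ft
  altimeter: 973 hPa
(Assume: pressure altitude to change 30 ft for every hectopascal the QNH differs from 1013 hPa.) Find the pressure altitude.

5580 ft

Pressure correction = (1013 − 973) × 30 = +1200 ft.
Pressure altitude = 4380 + (+1200) = 5580 ft.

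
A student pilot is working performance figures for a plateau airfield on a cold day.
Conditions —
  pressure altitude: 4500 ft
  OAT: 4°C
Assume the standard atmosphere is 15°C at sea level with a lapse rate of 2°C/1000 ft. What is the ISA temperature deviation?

ISA-2°C

ISA temperature at 4500 ft = 15 − 2 × (4500/1000) = 6°C.
Deviation = OAT − ISA = 4 − 6 = -2°C.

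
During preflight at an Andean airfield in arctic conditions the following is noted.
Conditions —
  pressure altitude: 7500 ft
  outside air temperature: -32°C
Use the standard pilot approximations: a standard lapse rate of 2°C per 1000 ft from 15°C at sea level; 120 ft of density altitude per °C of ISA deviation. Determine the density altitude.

3660 ft

ISA temperature at 7500 ft = 15 − 2 × (7500/1000) = 0°C.
ISA deviation = -32 − 0 = -32°C.
Density altitude = 7500 + 120 × (-32) = 7500 + (-3840) = 3660 ft.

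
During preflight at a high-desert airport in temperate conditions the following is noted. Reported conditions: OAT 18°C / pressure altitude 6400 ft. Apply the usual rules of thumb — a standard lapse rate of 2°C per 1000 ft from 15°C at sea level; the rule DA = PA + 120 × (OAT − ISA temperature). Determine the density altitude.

ISA temperature at 6400 ft = 15 − 2 × (6400/1000) = 2.2°C.
ISA deviation = 18 − 2.2 = +15.8°C.
Density altitude = 6400 + 120 × (15.8) = 6400 + (+1896) = 8296 ft.

8296 ft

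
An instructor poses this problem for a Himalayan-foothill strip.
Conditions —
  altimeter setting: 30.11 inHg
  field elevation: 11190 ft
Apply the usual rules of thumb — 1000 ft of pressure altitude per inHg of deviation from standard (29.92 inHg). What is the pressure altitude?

11000 ft

Pressure correction = (29.92 − 30.11) × 1000 = -190 ft.
Pressure altitude = 11190 + (-190) = 11000 ft.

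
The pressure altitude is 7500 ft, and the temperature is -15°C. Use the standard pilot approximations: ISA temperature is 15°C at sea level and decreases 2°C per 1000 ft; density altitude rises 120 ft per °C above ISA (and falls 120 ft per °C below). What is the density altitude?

5700 ft

ISA temperature at 7500 ft = 15 − 2 × (7500/1000) = 0°C.
ISA deviation = -15 − 0 = -15°C.
Density altitude = 7500 + 120 × (-15) = 7500 + (-1800) = 5700 ft.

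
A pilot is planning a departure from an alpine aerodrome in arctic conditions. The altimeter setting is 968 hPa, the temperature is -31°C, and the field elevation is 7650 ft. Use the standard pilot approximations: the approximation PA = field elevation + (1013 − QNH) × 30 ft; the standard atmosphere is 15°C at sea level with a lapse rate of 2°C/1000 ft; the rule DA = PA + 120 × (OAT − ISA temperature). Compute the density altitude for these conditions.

5640 ft

Pressure altitude = 7650 + (1013 − 968) × 30 = 7650 + (+1350) = 9000 ft.
ISA temperature at 9000 ft = 15 − 2 × (9000/1000) = -3°C.
ISA deviation = -31 − (-3) = -28°C.
Density altitude = 9000 + 120 × (-28) = 5640 ft.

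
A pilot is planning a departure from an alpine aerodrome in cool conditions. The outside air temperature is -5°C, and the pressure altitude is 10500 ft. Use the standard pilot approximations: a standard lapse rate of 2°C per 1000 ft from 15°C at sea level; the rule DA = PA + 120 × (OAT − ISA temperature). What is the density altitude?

ISA temperature at 10500 ft = 15 − 2 × (10500/1000) = -6°C.
ISA deviation = -5 − (-6) = +1°C.
Density altitude = 10500 + 120 × (1) = 10500 + (+120) = 10620 ft.

10620 ft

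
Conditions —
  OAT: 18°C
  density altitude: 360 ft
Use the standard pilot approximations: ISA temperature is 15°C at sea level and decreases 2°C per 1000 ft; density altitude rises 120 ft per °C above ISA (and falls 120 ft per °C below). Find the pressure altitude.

0 ft

DA = PA + 120 × (OAT − (15 − 2·PA/1000)) = PA + 120·OAT − 1800 + 0.24·PA = 1.24·PA + 120·OAT − 1800.
So 1.24·PA = 360 − 120 × 18 + 1800 = 0.
PA = 0 / 1.24 = 0 ft.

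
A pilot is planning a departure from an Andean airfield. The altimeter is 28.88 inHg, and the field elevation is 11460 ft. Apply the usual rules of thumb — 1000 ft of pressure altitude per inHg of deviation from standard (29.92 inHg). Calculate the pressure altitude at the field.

Pressure correction = (29.92 − 28.88) × 1000 = +1040 ft.
Pressure altitude = 11460 + (+1040) = 12500 ft.

12500 ft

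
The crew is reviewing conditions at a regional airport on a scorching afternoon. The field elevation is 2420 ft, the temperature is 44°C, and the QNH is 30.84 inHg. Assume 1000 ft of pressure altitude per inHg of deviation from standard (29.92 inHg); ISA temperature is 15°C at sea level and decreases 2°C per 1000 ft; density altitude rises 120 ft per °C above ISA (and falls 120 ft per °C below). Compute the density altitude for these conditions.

5340 ft

Pressure altitude = 2420 + (29.92 − 30.84) × 1000 = 2420 + (-920) = 1500 ft.
ISA temperature at 1500 ft = 15 − 2 × (1500/1000) = 12°C.
ISA deviation = 44 − 12 = +32°C.
Density altitude = 1500 + 120 × (32) = 5340 ft.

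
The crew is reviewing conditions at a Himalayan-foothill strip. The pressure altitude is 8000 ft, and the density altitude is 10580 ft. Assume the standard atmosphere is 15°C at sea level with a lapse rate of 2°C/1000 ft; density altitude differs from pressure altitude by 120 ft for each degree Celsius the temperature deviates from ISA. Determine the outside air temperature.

20.5°C

Density altitude − pressure altitude = 10580 − 8000 = +2580 ft.
At 120 ft/°C that is an ISA deviation of 2580/120 = +21.5°C.
ISA temperature at 8000 ft = 15 − 2 × (8000/1000) = -1°C.
OAT = ISA + deviation = -1 + (+21.5) = 20.5°C.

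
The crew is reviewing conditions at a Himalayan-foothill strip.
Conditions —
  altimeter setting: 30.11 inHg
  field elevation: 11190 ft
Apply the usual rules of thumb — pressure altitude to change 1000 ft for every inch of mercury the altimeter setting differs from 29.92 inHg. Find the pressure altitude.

Pressure correction = (29.92 − 30.11) × 1000 = -190 ft.
Pressure altitude = 11190 + (-190) = 11000 ft.

11000 ft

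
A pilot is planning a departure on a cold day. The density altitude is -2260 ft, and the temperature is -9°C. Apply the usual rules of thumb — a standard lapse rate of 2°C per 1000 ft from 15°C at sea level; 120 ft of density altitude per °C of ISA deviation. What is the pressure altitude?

DA = PA + 120 × (OAT − (15 − 2·PA/1000)) = PA + 120·OAT − 1800 + 0.24·PA = 1.24·PA + 120·OAT − 1800.
So 1.24·PA = -2260 − 120 × (-9) + 1800 = 620.
PA = 620 / 1.24 = 500 ft.

500 ft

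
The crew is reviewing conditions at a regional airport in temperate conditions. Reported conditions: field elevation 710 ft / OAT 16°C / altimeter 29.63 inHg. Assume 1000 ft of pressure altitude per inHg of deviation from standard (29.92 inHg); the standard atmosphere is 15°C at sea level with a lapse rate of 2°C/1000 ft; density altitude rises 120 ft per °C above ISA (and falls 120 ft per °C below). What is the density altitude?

Pressure altitude = 710 + (29.92 − 29.63) × 1000 = 710 + (+290) = 1000 ft.
ISA temperature at 1000 ft = 15 − 2 × (1000/1000) = 13°C.
ISA deviation = 16 − 13 = +3°C.
Density altitude = 1000 + 120 × (3) = 1360 ft.

1360 ft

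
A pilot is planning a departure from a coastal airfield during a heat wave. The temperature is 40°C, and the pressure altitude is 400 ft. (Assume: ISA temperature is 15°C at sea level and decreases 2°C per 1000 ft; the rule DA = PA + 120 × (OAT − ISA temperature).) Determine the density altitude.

3496 ft

ISA temperature at 400 ft = 15 − 2 × (400/1000) = 14.2°C.
ISA deviation = 40 − 14.2 = +25.8°C.
Density altitude = 400 + 120 × (25.8) = 400 + (+3096) = 3496 ft.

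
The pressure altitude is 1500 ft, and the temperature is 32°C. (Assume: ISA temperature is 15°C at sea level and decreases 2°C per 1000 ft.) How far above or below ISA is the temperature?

ISA+20°C

ISA temperature at 1500 ft = 15 − 2 × (1500/1000) = 12°C.
Deviation = OAT − ISA = 32 − 12 = +20°C.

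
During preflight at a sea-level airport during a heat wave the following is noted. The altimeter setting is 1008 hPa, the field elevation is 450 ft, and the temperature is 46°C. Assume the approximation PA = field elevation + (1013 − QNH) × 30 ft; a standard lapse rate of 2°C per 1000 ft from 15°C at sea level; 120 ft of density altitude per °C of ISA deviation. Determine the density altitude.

Pressure altitude = 450 + (1013 − 1008) × 30 = 450 + (+150) = 600 ft.
ISA temperature at 600 ft = 15 − 2 × (600/1000) = 13.8°C.
ISA deviation = 46 − 13.8 = +32.2°C.
Density altitude = 600 + 120 × (32.2) = 4464 ft.

4464 ft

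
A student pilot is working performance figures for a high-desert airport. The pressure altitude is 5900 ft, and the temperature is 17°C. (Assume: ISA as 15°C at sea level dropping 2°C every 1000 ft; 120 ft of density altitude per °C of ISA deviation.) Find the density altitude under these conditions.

ISA temperature at 5900 ft = 15 − 2 × (5900/1000) = 3.2°C.
ISA deviation = 17 − 3.2 = +13.8°C.
Density altitude = 5900 + 120 × (13.8) = 5900 + (+1656) = 7556 ft.

7556 ft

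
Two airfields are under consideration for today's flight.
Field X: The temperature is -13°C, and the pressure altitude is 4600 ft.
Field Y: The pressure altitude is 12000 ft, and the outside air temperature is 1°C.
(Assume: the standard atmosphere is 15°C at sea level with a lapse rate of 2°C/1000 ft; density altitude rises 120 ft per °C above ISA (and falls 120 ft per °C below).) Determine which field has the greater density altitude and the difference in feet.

Field X: ISA temp = 5.8°C, deviation -18.8°C, DA = 4600 + 120 × (-18.8) = 2344 ft.
Field Y: ISA temp = -9°C, deviation +10°C, DA = 12000 + 120 × 10 = 13200 ft.
Field Y is higher by 13200 − 2344 = 10856 ft.

Field Y by 10856 ft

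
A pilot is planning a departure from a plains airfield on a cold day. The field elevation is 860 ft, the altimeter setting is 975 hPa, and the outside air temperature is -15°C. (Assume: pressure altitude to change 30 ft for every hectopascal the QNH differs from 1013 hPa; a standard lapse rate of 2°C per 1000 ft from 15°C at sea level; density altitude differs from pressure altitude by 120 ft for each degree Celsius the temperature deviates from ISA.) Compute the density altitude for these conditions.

-1120 ft

Pressure altitude = 860 + (1013 − 975) × 30 = 860 + (+1140) = 2000 ft.
ISA temperature at 2000 ft = 15 − 2 × (2000/1000) = 11°C.
ISA deviation = -15 − 11 = -26°C.
Density altitude = 2000 + 120 × (-26) = -1120 ft.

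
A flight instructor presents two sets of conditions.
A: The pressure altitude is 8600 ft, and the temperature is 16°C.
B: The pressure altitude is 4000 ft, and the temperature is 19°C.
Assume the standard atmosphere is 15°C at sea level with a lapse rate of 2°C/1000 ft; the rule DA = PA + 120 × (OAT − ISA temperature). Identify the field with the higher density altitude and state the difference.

A: ISA temp = -2.2°C, deviation +18.2°C, DA = 8600 + 120 × 18.2 = 10784 ft.
B: ISA temp = 7°C, deviation +12°C, DA = 4000 + 120 × 12 = 5440 ft.
A is higher by 10784 − 5440 = 5344 ft.

A by 5344 ft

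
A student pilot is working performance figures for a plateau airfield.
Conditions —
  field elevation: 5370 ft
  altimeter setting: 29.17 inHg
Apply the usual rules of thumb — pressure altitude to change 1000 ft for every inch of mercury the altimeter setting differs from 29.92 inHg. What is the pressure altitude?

6120 ft

Pressure correction = (29.92 − 29.17) × 1000 = +750 ft.
Pressure altitude = 5370 + (+750) = 6120 ft.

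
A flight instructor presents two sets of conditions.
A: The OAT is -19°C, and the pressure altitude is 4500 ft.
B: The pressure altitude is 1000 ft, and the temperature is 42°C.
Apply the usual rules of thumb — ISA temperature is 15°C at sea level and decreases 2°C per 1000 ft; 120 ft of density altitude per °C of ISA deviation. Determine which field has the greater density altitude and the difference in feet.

A: ISA temp = 6°C, deviation -25°C, DA = 4500 + 120 × (-25) = 1500 ft.
B: ISA temp = 13°C, deviation +29°C, DA = 1000 + 120 × 29 = 4480 ft.
B is higher by 4480 − 1500 = 2980 ft.

B by 2980 ft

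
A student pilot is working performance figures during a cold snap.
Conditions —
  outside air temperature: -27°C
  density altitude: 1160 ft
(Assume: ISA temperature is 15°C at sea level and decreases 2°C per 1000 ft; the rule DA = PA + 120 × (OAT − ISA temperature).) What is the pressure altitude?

5000 ft

DA = PA + 120 × (OAT − (15 − 2·PA/1000)) = PA + 120·OAT − 1800 + 0.24·PA = 1.24·PA + 120·OAT − 1800.
So 1.24·PA = 1160 − 120 × (-27) + 1800 = 6200.
PA = 6200 / 1.24 = 5000 ft.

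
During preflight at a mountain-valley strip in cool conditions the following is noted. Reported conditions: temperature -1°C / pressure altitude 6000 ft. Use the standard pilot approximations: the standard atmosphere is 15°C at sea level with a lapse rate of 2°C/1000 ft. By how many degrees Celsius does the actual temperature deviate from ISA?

ISA temperature at 6000 ft = 15 − 2 × (6000/1000) = 3°C.
Deviation = OAT − ISA = -1 − 3 = -4°C.

ISA-4°C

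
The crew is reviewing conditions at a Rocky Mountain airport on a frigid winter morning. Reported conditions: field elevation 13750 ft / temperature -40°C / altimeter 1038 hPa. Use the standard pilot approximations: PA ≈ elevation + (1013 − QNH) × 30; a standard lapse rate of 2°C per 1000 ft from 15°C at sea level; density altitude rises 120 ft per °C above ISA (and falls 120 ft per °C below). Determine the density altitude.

Pressure altitude = 13750 + (1013 − 1038) × 30 = 13750 + (-750) = 13000 ft.
ISA temperature at 13000 ft = 15 − 2 × (13000/1000) = -11°C.
ISA deviation = -40 − (-11) = -29°C.
Density altitude = 13000 + 120 × (-29) = 9520 ft.

9520 ft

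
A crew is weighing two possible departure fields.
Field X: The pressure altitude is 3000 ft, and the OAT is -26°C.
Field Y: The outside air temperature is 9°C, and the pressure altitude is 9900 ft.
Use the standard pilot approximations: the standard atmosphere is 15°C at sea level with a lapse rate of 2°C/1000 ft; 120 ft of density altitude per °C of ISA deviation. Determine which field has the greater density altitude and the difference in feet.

Field X: ISA temp = 9°C, deviation -35°C, DA = 3000 + 120 × (-35) = -1200 ft.
Field Y: ISA temp = -4.8°C, deviation +13.8°C, DA = 9900 + 120 × 13.8 = 11556 ft.
Field Y is higher by 11556 − (-1200) = 12756 ft.

Field Y by 12756 ft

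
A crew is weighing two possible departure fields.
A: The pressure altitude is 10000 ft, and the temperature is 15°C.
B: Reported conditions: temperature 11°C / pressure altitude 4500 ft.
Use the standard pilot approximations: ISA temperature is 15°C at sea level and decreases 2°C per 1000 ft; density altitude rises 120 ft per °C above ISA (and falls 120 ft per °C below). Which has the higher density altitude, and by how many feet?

A: ISA temp = -5°C, deviation +20°C, DA = 10000 + 120 × 20 = 12400 ft.
B: ISA temp = 6°C, deviation +5°C, DA = 4500 + 120 × 5 = 5100 ft.
A is higher by 12400 − 5100 = 7300 ft.

A by 7300 ft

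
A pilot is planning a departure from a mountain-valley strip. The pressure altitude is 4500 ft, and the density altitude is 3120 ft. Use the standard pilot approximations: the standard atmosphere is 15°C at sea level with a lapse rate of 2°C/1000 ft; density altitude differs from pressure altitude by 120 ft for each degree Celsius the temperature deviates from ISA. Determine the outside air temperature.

Density altitude − pressure altitude = 3120 − 4500 = -1380 ft.
At 120 ft/°C that is an ISA deviation of -1380/120 = -11.5°C.
ISA temperature at 4500 ft = 15 − 2 × (4500/1000) = 6°C.
OAT = ISA + deviation = 6 + (-11.5) = -5.5°C.

-5.5°C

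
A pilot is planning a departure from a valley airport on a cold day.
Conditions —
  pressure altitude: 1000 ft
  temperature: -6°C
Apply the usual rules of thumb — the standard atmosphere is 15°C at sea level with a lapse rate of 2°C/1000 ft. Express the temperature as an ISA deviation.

ISA temperature at 1000 ft = 15 − 2 × (1000/1000) = 13°C.
Deviation = OAT − ISA = -6 − 13 = -19°C.

ISA-19°C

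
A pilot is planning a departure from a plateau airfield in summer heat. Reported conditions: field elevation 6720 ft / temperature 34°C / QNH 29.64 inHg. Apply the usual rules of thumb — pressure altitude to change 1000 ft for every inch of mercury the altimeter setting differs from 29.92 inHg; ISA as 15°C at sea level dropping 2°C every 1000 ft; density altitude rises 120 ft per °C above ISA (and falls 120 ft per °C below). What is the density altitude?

10960 ft

Pressure altitude = 6720 + (29.92 − 29.64) × 1000 = 6720 + (+280) = 7000 ft.
ISA temperature at 7000 ft = 15 − 2 × (7000/1000) = 1°C.
ISA deviation = 34 − 1 = +33°C.
Density altitude = 7000 + 120 × (33) = 10960 ft.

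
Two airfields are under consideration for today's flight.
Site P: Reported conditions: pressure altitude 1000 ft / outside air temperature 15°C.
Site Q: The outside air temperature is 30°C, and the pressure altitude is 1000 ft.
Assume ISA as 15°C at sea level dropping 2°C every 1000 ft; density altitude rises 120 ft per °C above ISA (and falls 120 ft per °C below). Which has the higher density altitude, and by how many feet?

Site Q by 1800 ft

Site P: ISA temp = 13°C, deviation +2°C, DA = 1000 + 120 × 2 = 1240 ft.
Site Q: ISA temp = 13°C, deviation +17°C, DA = 1000 + 120 × 17 = 3040 ft.
Site Q is higher by 3040 − 1240 = 1800 ft.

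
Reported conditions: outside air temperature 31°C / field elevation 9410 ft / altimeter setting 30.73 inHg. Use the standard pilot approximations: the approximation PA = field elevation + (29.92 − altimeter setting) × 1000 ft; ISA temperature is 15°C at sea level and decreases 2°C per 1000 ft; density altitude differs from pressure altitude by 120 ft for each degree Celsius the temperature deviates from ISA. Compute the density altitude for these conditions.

Pressure altitude = 9410 + (29.92 − 30.73) × 1000 = 9410 + (-810) = 8600 ft.
ISA temperature at 8600 ft = 15 − 2 × (8600/1000) = -2.2°C.
ISA deviation = 31 − (-2.2) = +33.2°C.
Density altitude = 8600 + 120 × (33.2) = 12584 ft.

12584 ft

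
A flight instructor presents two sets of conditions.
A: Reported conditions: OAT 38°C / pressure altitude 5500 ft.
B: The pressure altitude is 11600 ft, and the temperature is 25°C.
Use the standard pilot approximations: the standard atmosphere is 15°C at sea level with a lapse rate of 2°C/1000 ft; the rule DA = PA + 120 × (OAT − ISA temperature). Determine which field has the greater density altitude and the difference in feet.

B by 6004 ft

A: ISA temp = 4°C, deviation +34°C, DA = 5500 + 120 × 34 = 9580 ft.
B: ISA temp = -8.2°C, deviation +33.2°C, DA = 11600 + 120 × 33.2 = 15584 ft.
B is higher by 15584 − 9580 = 6004 ft.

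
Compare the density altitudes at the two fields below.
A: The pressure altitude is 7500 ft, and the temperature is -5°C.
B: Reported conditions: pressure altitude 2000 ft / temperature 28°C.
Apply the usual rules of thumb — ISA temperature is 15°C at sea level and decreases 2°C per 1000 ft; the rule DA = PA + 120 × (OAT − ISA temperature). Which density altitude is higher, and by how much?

A: ISA temp = 0°C, deviation -5°C, DA = 7500 + 120 × (-5) = 6900 ft.
B: ISA temp = 11°C, deviation +17°C, DA = 2000 + 120 × 17 = 4040 ft.
A is higher by 6900 − 4040 = 2860 ft.

A by 2860 ft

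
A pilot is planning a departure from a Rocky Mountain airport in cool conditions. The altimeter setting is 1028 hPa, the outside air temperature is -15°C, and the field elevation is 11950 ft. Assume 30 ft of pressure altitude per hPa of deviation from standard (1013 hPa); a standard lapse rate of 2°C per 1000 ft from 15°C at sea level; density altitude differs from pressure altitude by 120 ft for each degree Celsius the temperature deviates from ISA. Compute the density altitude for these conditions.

Pressure altitude = 11950 + (1013 − 1028) × 30 = 11950 + (-450) = 11500 ft.
ISA temperature at 11500 ft = 15 − 2 × (11500/1000) = -8°C.
ISA deviation = -15 − (-8) = -7°C.
Density altitude = 11500 + 120 × (-7) = 10660 ft.

10660 ft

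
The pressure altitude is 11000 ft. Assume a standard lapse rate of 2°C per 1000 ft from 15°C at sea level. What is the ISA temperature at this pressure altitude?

-7°C

ISA temperature = 15 − 2 × (11000/1000) = 15 − 22 = -7°C.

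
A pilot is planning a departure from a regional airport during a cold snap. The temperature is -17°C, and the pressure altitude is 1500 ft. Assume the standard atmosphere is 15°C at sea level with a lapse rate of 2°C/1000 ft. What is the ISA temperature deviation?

ISA temperature at 1500 ft = 15 − 2 × (1500/1000) = 12°C.
Deviation = OAT − ISA = -17 − 12 = -29°C.

ISA-29°C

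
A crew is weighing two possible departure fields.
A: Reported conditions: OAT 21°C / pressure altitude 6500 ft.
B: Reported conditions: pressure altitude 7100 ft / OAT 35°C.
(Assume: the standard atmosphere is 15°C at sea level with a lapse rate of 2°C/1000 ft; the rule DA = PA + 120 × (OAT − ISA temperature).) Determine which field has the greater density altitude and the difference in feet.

A: ISA temp = 2°C, deviation +19°C, DA = 6500 + 120 × 19 = 8780 ft.
B: ISA temp = 0.8°C, deviation +34.2°C, DA = 7100 + 120 × 34.2 = 11204 ft.
B is higher by 11204 − 8780 = 2424 ft.

B by 2424 ft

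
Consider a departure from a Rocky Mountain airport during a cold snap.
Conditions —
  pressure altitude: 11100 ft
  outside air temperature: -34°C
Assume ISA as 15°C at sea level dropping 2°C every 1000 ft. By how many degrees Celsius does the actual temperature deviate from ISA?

ISA-26.8°C

ISA temperature at 11100 ft = 15 − 2 × (11100/1000) = -7.2°C.
Deviation = OAT − ISA = -34 − (-7.2) = -26.8°C.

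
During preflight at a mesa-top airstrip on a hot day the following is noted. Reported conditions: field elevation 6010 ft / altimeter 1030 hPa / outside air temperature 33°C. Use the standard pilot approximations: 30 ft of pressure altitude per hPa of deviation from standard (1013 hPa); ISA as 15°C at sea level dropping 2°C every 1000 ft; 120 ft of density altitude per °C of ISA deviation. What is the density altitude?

8980 ft

Pressure altitude = 6010 + (1013 − 1030) × 30 = 6010 + (-510) = 5500 ft.
ISA temperature at 5500 ft = 15 − 2 × (5500/1000) = 4°C.
ISA deviation = 33 − 4 = +29°C.
Density altitude = 5500 + 120 × (29) = 8980 ft.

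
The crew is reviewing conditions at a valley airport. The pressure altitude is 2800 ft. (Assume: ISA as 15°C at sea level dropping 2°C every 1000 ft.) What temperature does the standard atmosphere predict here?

9.4°C

ISA temperature = 15 − 2 × (2800/1000) = 15 − 5.6 = 9.4°C.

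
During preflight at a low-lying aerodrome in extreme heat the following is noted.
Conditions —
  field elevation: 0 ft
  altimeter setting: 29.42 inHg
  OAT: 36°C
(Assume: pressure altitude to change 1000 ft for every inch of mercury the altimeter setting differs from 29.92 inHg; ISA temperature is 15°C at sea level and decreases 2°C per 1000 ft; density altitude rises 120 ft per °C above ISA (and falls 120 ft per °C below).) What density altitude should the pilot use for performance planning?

3140 ft

Pressure altitude = 0 + (29.92 − 29.42) × 1000 = 0 + (+500) = 500 ft.
ISA temperature at 500 ft = 15 − 2 × (500/1000) = 14°C.
ISA deviation = 36 − 14 = +22°C.
Density altitude = 500 + 120 × (22) = 3140 ft.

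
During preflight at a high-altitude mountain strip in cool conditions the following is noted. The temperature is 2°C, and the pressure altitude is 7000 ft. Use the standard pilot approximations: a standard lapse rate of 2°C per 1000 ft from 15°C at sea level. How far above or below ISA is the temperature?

ISA temperature at 7000 ft = 15 − 2 × (7000/1000) = 1°C.
Deviation = OAT − ISA = 2 − 1 = +1°C.

ISA+1°C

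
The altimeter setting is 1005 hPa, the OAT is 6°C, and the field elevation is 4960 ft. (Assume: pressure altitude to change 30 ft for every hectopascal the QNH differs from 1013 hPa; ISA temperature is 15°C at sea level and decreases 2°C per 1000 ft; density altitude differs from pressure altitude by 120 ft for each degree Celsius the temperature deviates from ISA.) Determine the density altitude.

Pressure altitude = 4960 + (1013 − 1005) × 30 = 4960 + (+240) = 5200 ft.
ISA temperature at 5200 ft = 15 − 2 × (5200/1000) = 4.6°C.
ISA deviation = 6 − 4.6 = +1.4°C.
Density altitude = 5200 + 120 × (1.4) = 5368 ft.

5368 ft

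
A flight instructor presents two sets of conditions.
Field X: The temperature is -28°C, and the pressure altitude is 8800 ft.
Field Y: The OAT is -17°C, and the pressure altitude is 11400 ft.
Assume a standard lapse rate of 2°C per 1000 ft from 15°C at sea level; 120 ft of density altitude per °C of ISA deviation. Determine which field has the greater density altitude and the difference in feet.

Field X: ISA temp = -2.6°C, deviation -25.4°C, DA = 8800 + 120 × (-25.4) = 5752 ft.
Field Y: ISA temp = -7.8°C, deviation -9.2°C, DA = 11400 + 120 × (-9.2) = 10296 ft.
Field Y is higher by 10296 − 5752 = 4544 ft.

Field Y by 4544 ft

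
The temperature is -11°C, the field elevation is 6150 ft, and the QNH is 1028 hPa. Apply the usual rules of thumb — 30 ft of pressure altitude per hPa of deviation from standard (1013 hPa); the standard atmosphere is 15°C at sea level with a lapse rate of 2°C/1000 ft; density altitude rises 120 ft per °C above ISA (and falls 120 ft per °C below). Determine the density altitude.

Pressure altitude = 6150 + (1013 − 1028) × 30 = 6150 + (-450) = 5700 ft.
ISA temperature at 5700 ft = 15 − 2 × (5700/1000) = 3.6°C.
ISA deviation = -11 − 3.6 = -14.6°C.
Density altitude = 5700 + 120 × (-14.6) = 3948 ft.

3948 ft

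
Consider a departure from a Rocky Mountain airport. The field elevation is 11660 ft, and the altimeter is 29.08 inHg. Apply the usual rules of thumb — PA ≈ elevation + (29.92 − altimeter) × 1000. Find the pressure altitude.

Pressure correction = (29.92 − 29.08) × 1000 = +840 ft.
Pressure altitude = 11660 + (+840) = 12500 ft.

12500 ft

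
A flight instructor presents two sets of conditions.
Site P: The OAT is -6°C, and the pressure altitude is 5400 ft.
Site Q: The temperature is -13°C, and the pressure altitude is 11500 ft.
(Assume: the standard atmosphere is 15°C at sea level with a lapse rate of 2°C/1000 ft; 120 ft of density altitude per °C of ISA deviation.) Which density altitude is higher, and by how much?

Site P: ISA temp = 4.2°C, deviation -10.2°C, DA = 5400 + 120 × (-10.2) = 4176 ft.
Site Q: ISA temp = -8°C, deviation -5°C, DA = 11500 + 120 × (-5) = 10900 ft.
Site Q is higher by 10900 − 4176 = 6724 ft.

Site Q by 6724 ft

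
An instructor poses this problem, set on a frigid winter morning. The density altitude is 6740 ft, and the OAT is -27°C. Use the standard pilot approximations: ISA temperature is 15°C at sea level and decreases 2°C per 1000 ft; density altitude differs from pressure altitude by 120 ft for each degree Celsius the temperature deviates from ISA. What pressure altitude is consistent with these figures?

DA = PA + 120 × (OAT − (15 − 2·PA/1000)) = PA + 120·OAT − 1800 + 0.24·PA = 1.24·PA + 120·OAT − 1800.
So 1.24·PA = 6740 − 120 × (-27) + 1800 = 11780.
PA = 11780 / 1.24 = 9500 ft.

9500 ft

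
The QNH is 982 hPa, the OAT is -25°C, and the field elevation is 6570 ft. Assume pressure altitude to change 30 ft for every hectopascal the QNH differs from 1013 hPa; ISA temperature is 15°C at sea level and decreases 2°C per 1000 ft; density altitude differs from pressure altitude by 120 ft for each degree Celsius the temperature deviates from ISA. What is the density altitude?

4500 ft

Pressure altitude = 6570 + (1013 − 982) × 30 = 6570 + (+930) = 7500 ft.
ISA temperature at 7500 ft = 15 − 2 × (7500/1000) = 0°C.
ISA deviation = -25 − 0 = -25°C.
Density altitude = 7500 + 120 × (-25) = 4500 ft.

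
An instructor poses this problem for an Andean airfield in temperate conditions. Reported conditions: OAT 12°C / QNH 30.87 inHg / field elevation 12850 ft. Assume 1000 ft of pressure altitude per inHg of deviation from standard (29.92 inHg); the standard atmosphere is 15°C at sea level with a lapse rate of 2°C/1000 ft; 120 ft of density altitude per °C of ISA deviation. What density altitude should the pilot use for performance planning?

14396 ft

Pressure altitude = 12850 + (29.92 − 30.87) × 1000 = 12850 + (-950) = 11900 ft.
ISA temperature at 11900 ft = 15 − 2 × (11900/1000) = -8.8°C.
ISA deviation = 12 − (-8.8) = +20.8°C.
Density altitude = 11900 + 120 × (20.8) = 14396 ft.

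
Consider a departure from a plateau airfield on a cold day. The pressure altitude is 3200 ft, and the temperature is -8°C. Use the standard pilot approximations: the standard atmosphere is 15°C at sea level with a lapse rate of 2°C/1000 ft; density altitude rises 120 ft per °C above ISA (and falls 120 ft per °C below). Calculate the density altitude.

ISA temperature at 3200 ft = 15 − 2 × (3200/1000) = 8.6°C.
ISA deviation = -8 − 8.6 = -16.6°C.
Density altitude = 3200 + 120 × (-16.6) = 3200 + (-1992) = 1208 ft.

1208 ft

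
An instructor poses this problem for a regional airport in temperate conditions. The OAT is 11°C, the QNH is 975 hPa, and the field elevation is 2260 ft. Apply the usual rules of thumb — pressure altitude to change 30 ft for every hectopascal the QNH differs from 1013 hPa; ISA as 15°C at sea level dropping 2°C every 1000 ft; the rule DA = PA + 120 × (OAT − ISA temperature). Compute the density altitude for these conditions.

Pressure altitude = 2260 + (1013 − 975) × 30 = 2260 + (+1140) = 3400 ft.
ISA temperature at 3400 ft = 15 − 2 × (3400/1000) = 8.2°C.
ISA deviation = 11 − 8.2 = +2.8°C.
Density altitude = 3400 + 120 × (2.8) = 3736 ft.

3736 ft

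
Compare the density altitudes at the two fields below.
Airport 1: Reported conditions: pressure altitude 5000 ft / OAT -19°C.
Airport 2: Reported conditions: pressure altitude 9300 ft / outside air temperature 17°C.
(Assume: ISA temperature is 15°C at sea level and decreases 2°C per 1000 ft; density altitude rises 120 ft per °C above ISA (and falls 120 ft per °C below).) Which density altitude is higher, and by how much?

Airport 2 by 9652 ft

Airport 1: ISA temp = 5°C, deviation -24°C, DA = 5000 + 120 × (-24) = 2120 ft.
Airport 2: ISA temp = -3.6°C, deviation +20.6°C, DA = 9300 + 120 × 20.6 = 11772 ft.
Airport 2 is higher by 11772 − 2120 = 9652 ft.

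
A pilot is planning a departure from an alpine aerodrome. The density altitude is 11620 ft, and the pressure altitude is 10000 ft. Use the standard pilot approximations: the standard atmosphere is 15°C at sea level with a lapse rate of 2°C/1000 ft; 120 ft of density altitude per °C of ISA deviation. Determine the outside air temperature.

8.5°C

Density altitude − pressure altitude = 11620 − 10000 = +1620 ft.
At 120 ft/°C that is an ISA deviation of 1620/120 = +13.5°C.
ISA temperature at 10000 ft = 15 − 2 × (10000/1000) = -5°C.
OAT = ISA + deviation = -5 + (+13.5) = 8.5°C.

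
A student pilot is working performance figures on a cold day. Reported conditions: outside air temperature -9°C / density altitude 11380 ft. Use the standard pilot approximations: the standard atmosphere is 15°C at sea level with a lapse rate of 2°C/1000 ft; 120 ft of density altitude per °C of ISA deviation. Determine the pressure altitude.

DA = PA + 120 × (OAT − (15 − 2·PA/1000)) = PA + 120·OAT − 1800 + 0.24·PA = 1.24·PA + 120·OAT − 1800.
So 1.24·PA = 11380 − 120 × (-9) + 1800 = 14260.
PA = 14260 / 1.24 = 11500 ft.

11500 ft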